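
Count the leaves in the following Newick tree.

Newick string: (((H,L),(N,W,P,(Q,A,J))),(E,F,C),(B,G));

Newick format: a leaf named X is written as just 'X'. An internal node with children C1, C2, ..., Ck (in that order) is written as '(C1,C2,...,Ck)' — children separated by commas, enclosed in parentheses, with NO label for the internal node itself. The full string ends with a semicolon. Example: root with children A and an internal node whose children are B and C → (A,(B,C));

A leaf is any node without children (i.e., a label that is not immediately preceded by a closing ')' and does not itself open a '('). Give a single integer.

Newick: (((H,L),(N,W,P,(Q,A,J))),(E,F,C),(B,G));
Scan left-to-right; a leaf is any maximal label run not followed by '(':
  pos 3: leaf 'H' → count = 1
  pos 5: leaf 'L' → count = 2
  pos 9: leaf 'N' → count = 3
  pos 11: leaf 'W' → count = 4
  pos 13: leaf 'P' → count = 5
  pos 16: leaf 'Q' → count = 6
  pos 18: leaf 'A' → count = 7
  pos 20: leaf 'J' → count = 8
  pos 26: leaf 'E' → count = 9
  pos 28: leaf 'F' → count = 10
  pos 30: leaf 'C' → count = 11
  pos 34: leaf 'B' → count = 12
  pos 36: leaf 'G' → count = 13
Total leaves: 13

Answer: 13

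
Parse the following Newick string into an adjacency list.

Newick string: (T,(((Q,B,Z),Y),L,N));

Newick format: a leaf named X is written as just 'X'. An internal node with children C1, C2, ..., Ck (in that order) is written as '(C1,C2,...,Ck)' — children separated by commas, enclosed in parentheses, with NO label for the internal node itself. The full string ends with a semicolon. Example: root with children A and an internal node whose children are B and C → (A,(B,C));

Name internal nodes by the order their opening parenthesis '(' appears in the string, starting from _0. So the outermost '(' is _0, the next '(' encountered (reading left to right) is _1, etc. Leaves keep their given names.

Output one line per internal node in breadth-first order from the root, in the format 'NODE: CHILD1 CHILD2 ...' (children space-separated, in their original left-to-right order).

Answer: _0: T _1
_1: _2 L N
_2: _3 Y
_3: Q B Z

Derivation:
Input: (T,(((Q,B,Z),Y),L,N));
Scanning left-to-right, naming '(' by encounter order:
  pos 0: '(' -> open internal node _0 (depth 1)
  pos 3: '(' -> open internal node _1 (depth 2)
  pos 4: '(' -> open internal node _2 (depth 3)
  pos 5: '(' -> open internal node _3 (depth 4)
  pos 11: ')' -> close internal node _3 (now at depth 3)
  pos 14: ')' -> close internal node _2 (now at depth 2)
  pos 19: ')' -> close internal node _1 (now at depth 1)
  pos 20: ')' -> close internal node _0 (now at depth 0)
Total internal nodes: 4
BFS adjacency from root:
  _0: T _1
  _1: _2 L N
  _2: _3 Y
  _3: Q B Z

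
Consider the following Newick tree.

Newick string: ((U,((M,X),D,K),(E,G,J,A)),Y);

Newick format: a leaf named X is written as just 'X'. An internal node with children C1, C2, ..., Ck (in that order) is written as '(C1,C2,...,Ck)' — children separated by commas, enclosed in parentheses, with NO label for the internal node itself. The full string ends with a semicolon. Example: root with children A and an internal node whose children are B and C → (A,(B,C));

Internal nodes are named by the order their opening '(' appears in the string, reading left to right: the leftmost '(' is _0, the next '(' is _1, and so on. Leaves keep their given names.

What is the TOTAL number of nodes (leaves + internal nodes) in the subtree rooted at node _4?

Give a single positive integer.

Newick: ((U,((M,X),D,K),(E,G,J,A)),Y);
Locate _4: it is the '(' at position 16 (the 5th '(' reading left to right).
Query: subtree rooted at _4
_4: subtree_size = 1 + 4
  E: subtree_size = 1 + 0
  G: subtree_size = 1 + 0
  J: subtree_size = 1 + 0
  A: subtree_size = 1 + 0
Total subtree size of _4: 5

Answer: 5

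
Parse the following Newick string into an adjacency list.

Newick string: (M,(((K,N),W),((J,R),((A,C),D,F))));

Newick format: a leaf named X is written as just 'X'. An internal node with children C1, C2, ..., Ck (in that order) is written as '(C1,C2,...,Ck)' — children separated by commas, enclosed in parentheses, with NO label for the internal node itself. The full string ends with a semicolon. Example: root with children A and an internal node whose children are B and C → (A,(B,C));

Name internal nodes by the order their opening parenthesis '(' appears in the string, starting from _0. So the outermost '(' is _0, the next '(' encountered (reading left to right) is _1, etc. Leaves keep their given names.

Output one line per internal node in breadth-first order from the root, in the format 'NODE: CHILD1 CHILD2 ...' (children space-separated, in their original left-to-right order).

Input: (M,(((K,N),W),((J,R),((A,C),D,F))));
Scanning left-to-right, naming '(' by encounter order:
  pos 0: '(' -> open internal node _0 (depth 1)
  pos 3: '(' -> open internal node _1 (depth 2)
  pos 4: '(' -> open internal node _2 (depth 3)
  pos 5: '(' -> open internal node _3 (depth 4)
  pos 9: ')' -> close internal node _3 (now at depth 3)
  pos 12: ')' -> close internal node _2 (now at depth 2)
  pos 14: '(' -> open internal node _4 (depth 3)
  pos 15: '(' -> open internal node _5 (depth 4)
  pos 19: ')' -> close internal node _5 (now at depth 3)
  pos 21: '(' -> open internal node _6 (depth 4)
  pos 22: '(' -> open internal node _7 (depth 5)
  pos 26: ')' -> close internal node _7 (now at depth 4)
  pos 31: ')' -> close internal node _6 (now at depth 3)
  pos 32: ')' -> close internal node _4 (now at depth 2)
  pos 33: ')' -> close internal node _1 (now at depth 1)
  pos 34: ')' -> close internal node _0 (now at depth 0)
Total internal nodes: 8
BFS adjacency from root:
  _0: M _1
  _1: _2 _4
  _2: _3 W
  _4: _5 _6
  _3: K N
  _5: J R
  _6: _7 D F
  _7: A C

Answer: _0: M _1
_1: _2 _4
_2: _3 W
_4: _5 _6
_3: K N
_5: J R
_6: _7 D F
_7: A C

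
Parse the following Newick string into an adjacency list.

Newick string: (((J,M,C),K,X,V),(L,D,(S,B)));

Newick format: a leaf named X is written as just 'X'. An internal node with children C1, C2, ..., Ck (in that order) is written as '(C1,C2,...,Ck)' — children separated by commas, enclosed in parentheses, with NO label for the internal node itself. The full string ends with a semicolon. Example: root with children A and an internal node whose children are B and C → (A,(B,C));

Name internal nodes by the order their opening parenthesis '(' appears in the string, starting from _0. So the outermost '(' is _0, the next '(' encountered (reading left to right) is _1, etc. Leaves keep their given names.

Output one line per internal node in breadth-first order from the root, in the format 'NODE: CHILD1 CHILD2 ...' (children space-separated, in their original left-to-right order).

Input: (((J,M,C),K,X,V),(L,D,(S,B)));
Scanning left-to-right, naming '(' by encounter order:
  pos 0: '(' -> open internal node _0 (depth 1)
  pos 1: '(' -> open internal node _1 (depth 2)
  pos 2: '(' -> open internal node _2 (depth 3)
  pos 8: ')' -> close internal node _2 (now at depth 2)
  pos 15: ')' -> close internal node _1 (now at depth 1)
  pos 17: '(' -> open internal node _3 (depth 2)
  pos 22: '(' -> open internal node _4 (depth 3)
  pos 26: ')' -> close internal node _4 (now at depth 2)
  pos 27: ')' -> close internal node _3 (now at depth 1)
  pos 28: ')' -> close internal node _0 (now at depth 0)
Total internal nodes: 5
BFS adjacency from root:
  _0: _1 _3
  _1: _2 K X V
  _3: L D _4
  _2: J M C
  _4: S B

Answer: _0: _1 _3
_1: _2 K X V
_3: L D _4
_2: J M C
_4: S B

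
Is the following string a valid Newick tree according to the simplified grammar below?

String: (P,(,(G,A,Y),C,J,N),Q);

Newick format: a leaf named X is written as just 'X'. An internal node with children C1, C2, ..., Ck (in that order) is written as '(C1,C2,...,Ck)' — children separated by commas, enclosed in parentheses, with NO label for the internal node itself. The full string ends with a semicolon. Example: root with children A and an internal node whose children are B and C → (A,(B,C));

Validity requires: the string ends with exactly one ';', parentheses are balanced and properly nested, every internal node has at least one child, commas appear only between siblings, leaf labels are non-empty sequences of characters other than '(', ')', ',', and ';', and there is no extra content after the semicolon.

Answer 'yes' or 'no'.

Answer: no

Derivation:
Input: (P,(,(G,A,Y),C,J,N),Q);
Paren balance: 3 '(' vs 3 ')' OK
Ends with single ';': True
Full parse: FAILS (empty leaf label at pos 4)
Valid: False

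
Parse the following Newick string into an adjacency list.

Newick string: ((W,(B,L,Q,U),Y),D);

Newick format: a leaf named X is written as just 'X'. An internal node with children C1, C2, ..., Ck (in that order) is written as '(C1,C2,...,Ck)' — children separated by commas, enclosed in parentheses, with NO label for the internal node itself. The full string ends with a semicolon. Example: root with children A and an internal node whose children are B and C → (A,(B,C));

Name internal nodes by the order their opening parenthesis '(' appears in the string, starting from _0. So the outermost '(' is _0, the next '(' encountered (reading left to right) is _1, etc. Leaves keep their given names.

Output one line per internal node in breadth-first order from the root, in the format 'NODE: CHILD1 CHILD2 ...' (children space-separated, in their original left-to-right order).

Input: ((W,(B,L,Q,U),Y),D);
Scanning left-to-right, naming '(' by encounter order:
  pos 0: '(' -> open internal node _0 (depth 1)
  pos 1: '(' -> open internal node _1 (depth 2)
  pos 4: '(' -> open internal node _2 (depth 3)
  pos 12: ')' -> close internal node _2 (now at depth 2)
  pos 15: ')' -> close internal node _1 (now at depth 1)
  pos 18: ')' -> close internal node _0 (now at depth 0)
Total internal nodes: 3
BFS adjacency from root:
  _0: _1 D
  _1: W _2 Y
  _2: B L Q U

Answer: _0: _1 D
_1: W _2 Y
_2: B L Q U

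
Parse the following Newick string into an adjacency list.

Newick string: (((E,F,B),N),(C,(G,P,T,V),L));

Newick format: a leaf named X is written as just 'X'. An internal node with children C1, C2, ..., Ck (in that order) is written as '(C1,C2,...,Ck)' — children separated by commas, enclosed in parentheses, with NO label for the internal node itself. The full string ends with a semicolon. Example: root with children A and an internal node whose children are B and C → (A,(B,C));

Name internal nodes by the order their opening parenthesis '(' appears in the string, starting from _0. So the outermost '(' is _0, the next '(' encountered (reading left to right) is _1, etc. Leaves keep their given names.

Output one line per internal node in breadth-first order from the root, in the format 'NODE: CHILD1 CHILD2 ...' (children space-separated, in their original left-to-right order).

Answer: _0: _1 _3
_1: _2 N
_3: C _4 L
_2: E F B
_4: G P T V

Derivation:
Input: (((E,F,B),N),(C,(G,P,T,V),L));
Scanning left-to-right, naming '(' by encounter order:
  pos 0: '(' -> open internal node _0 (depth 1)
  pos 1: '(' -> open internal node _1 (depth 2)
  pos 2: '(' -> open internal node _2 (depth 3)
  pos 8: ')' -> close internal node _2 (now at depth 2)
  pos 11: ')' -> close internal node _1 (now at depth 1)
  pos 13: '(' -> open internal node _3 (depth 2)
  pos 16: '(' -> open internal node _4 (depth 3)
  pos 24: ')' -> close internal node _4 (now at depth 2)
  pos 27: ')' -> close internal node _3 (now at depth 1)
  pos 28: ')' -> close internal node _0 (now at depth 0)
Total internal nodes: 5
BFS adjacency from root:
  _0: _1 _3
  _1: _2 N
  _3: C _4 L
  _2: E F B
  _4: G P T V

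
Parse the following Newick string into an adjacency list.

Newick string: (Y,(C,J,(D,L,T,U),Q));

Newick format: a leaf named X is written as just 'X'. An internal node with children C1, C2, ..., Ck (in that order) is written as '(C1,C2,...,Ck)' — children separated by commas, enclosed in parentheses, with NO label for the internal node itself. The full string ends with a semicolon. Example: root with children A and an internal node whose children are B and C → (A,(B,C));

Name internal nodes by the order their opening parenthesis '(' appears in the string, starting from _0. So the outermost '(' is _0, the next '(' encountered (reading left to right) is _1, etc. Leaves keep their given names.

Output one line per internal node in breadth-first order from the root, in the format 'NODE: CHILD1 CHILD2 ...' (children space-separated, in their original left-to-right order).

Answer: _0: Y _1
_1: C J _2 Q
_2: D L T U

Derivation:
Input: (Y,(C,J,(D,L,T,U),Q));
Scanning left-to-right, naming '(' by encounter order:
  pos 0: '(' -> open internal node _0 (depth 1)
  pos 3: '(' -> open internal node _1 (depth 2)
  pos 8: '(' -> open internal node _2 (depth 3)
  pos 16: ')' -> close internal node _2 (now at depth 2)
  pos 19: ')' -> close internal node _1 (now at depth 1)
  pos 20: ')' -> close internal node _0 (now at depth 0)
Total internal nodes: 3
BFS adjacency from root:
  _0: Y _1
  _1: C J _2 Q
  _2: D L T U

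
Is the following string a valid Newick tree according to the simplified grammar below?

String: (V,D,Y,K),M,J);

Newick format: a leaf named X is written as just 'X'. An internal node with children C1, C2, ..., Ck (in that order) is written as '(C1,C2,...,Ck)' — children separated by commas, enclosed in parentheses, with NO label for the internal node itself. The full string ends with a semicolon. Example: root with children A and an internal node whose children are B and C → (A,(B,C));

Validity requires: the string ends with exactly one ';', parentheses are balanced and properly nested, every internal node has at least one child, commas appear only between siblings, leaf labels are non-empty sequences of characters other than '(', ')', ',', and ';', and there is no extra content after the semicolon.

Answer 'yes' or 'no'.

Answer: no

Derivation:
Input: (V,D,Y,K),M,J);
Paren balance: 1 '(' vs 2 ')' MISMATCH
Ends with single ';': True
Full parse: FAILS (extra content after tree at pos 9)
Valid: False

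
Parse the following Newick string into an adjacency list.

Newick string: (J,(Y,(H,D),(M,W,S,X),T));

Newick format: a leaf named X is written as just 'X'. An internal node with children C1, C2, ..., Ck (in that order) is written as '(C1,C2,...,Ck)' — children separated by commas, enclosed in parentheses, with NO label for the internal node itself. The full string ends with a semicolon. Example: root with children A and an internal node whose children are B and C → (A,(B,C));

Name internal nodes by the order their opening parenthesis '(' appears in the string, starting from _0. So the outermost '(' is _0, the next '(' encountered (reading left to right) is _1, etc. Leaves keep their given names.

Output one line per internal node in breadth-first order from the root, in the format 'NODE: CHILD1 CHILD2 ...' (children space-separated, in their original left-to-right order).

Answer: _0: J _1
_1: Y _2 _3 T
_2: H D
_3: M W S X

Derivation:
Input: (J,(Y,(H,D),(M,W,S,X),T));
Scanning left-to-right, naming '(' by encounter order:
  pos 0: '(' -> open internal node _0 (depth 1)
  pos 3: '(' -> open internal node _1 (depth 2)
  pos 6: '(' -> open internal node _2 (depth 3)
  pos 10: ')' -> close internal node _2 (now at depth 2)
  pos 12: '(' -> open internal node _3 (depth 3)
  pos 20: ')' -> close internal node _3 (now at depth 2)
  pos 23: ')' -> close internal node _1 (now at depth 1)
  pos 24: ')' -> close internal node _0 (now at depth 0)
Total internal nodes: 4
BFS adjacency from root:
  _0: J _1
  _1: Y _2 _3 T
  _2: H D
  _3: M W S X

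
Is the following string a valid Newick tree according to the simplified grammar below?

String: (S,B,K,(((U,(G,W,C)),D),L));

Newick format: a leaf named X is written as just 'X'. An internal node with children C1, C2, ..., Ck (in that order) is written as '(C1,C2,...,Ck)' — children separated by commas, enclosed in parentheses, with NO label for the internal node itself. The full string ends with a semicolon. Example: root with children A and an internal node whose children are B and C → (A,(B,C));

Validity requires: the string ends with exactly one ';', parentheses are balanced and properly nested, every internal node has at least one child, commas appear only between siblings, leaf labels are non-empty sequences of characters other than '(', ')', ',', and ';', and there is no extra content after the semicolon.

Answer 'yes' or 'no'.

Input: (S,B,K,(((U,(G,W,C)),D),L));
Paren balance: 5 '(' vs 5 ')' OK
Ends with single ';': True
Full parse: OK
Valid: True

Answer: yes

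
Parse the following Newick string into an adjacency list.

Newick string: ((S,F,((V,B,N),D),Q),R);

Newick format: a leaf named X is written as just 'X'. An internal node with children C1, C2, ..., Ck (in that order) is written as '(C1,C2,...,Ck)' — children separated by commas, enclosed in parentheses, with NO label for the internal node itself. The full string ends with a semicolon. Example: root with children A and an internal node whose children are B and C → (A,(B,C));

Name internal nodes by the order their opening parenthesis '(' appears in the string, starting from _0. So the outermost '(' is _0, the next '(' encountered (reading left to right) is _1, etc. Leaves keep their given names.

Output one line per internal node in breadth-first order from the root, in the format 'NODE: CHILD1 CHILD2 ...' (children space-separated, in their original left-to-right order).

Input: ((S,F,((V,B,N),D),Q),R);
Scanning left-to-right, naming '(' by encounter order:
  pos 0: '(' -> open internal node _0 (depth 1)
  pos 1: '(' -> open internal node _1 (depth 2)
  pos 6: '(' -> open internal node _2 (depth 3)
  pos 7: '(' -> open internal node _3 (depth 4)
  pos 13: ')' -> close internal node _3 (now at depth 3)
  pos 16: ')' -> close internal node _2 (now at depth 2)
  pos 19: ')' -> close internal node _1 (now at depth 1)
  pos 22: ')' -> close internal node _0 (now at depth 0)
Total internal nodes: 4
BFS adjacency from root:
  _0: _1 R
  _1: S F _2 Q
  _2: _3 D
  _3: V B N

Answer: _0: _1 R
_1: S F _2 Q
_2: _3 D
_3: V B N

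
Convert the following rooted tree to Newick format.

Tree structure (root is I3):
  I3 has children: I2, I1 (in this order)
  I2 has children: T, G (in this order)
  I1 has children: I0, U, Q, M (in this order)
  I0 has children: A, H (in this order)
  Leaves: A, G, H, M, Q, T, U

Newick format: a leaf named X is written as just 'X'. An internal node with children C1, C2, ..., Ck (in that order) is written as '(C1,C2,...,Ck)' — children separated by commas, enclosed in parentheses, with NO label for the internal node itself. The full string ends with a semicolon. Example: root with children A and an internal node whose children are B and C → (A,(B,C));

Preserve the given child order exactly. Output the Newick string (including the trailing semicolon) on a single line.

internal I3 with children ['I2', 'I1']
  internal I2 with children ['T', 'G']
    leaf 'T' → 'T'
    leaf 'G' → 'G'
  → '(T,G)'
  internal I1 with children ['I0', 'U', 'Q', 'M']
    internal I0 with children ['A', 'H']
      leaf 'A' → 'A'
      leaf 'H' → 'H'
    → '(A,H)'
    leaf 'U' → 'U'
    leaf 'Q' → 'Q'
    leaf 'M' → 'M'
  → '((A,H),U,Q,M)'
→ '((T,G),((A,H),U,Q,M))'
Final: ((T,G),((A,H),U,Q,M));

Answer: ((T,G),((A,H),U,Q,M));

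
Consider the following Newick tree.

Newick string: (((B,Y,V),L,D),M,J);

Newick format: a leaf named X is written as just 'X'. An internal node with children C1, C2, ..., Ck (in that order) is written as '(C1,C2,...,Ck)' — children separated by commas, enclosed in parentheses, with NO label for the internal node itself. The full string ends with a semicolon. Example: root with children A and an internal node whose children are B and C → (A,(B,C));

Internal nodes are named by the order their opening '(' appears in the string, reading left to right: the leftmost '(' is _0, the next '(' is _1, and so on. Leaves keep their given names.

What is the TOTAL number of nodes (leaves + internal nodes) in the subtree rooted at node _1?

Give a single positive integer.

Newick: (((B,Y,V),L,D),M,J);
Locate _1: it is the '(' at position 1 (the 2nd '(' reading left to right).
Query: subtree rooted at _1
_1: subtree_size = 1 + 6
  _2: subtree_size = 1 + 3
    B: subtree_size = 1 + 0
    Y: subtree_size = 1 + 0
    V: subtree_size = 1 + 0
  L: subtree_size = 1 + 0
  D: subtree_size = 1 + 0
Total subtree size of _1: 7

Answer: 7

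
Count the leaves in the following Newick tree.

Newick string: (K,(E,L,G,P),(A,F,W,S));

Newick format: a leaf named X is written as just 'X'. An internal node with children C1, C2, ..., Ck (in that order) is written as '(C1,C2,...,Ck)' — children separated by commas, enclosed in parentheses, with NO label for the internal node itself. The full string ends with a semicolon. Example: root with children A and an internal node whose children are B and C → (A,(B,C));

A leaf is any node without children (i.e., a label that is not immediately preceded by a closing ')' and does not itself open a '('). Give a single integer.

Newick: (K,(E,L,G,P),(A,F,W,S));
Scan left-to-right; a leaf is any maximal label run not followed by '(':
  pos 1: leaf 'K' → count = 1
  pos 4: leaf 'E' → count = 2
  pos 6: leaf 'L' → count = 3
  pos 8: leaf 'G' → count = 4
  pos 10: leaf 'P' → count = 5
  pos 14: leaf 'A' → count = 6
  pos 16: leaf 'F' → count = 7
  pos 18: leaf 'W' → count = 8
  pos 20: leaf 'S' → count = 9
Total leaves: 9

Answer: 9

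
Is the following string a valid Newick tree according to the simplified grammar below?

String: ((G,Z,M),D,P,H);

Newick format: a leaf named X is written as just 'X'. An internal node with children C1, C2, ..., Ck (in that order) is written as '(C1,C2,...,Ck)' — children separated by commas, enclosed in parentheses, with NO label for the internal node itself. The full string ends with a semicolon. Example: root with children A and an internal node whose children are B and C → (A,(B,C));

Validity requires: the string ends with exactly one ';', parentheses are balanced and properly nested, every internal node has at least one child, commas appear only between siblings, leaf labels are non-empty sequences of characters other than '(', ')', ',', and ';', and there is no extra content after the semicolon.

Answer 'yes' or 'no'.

Input: ((G,Z,M),D,P,H);
Paren balance: 2 '(' vs 2 ')' OK
Ends with single ';': True
Full parse: OK
Valid: True

Answer: yes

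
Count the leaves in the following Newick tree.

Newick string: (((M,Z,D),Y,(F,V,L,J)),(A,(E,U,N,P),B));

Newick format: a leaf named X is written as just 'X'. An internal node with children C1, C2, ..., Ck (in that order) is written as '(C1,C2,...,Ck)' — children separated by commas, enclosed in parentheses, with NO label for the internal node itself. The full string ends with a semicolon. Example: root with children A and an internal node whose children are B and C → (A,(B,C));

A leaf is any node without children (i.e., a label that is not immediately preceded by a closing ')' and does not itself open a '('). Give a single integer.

Answer: 14

Derivation:
Newick: (((M,Z,D),Y,(F,V,L,J)),(A,(E,U,N,P),B));
Scan left-to-right; a leaf is any maximal label run not followed by '(':
  pos 3: leaf 'M' → count = 1
  pos 5: leaf 'Z' → count = 2
  pos 7: leaf 'D' → count = 3
  pos 10: leaf 'Y' → count = 4
  pos 13: leaf 'F' → count = 5
  pos 15: leaf 'V' → count = 6
  pos 17: leaf 'L' → count = 7
  pos 19: leaf 'J' → count = 8
  pos 24: leaf 'A' → count = 9
  pos 27: leaf 'E' → count = 10
  pos 29: leaf 'U' → count = 11
  pos 31: leaf 'N' → count = 12
  pos 33: leaf 'P' → count = 13
  pos 36: leaf 'B' → count = 14
Total leaves: 14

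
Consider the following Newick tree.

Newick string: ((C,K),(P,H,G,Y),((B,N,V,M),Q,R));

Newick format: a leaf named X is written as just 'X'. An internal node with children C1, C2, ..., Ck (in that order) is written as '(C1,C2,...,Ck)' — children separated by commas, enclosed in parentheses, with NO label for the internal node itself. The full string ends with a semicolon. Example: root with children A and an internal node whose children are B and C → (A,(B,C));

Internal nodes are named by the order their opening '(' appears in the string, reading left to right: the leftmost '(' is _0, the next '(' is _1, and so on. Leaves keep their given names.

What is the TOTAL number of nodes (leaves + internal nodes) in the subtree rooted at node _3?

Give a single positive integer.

Newick: ((C,K),(P,H,G,Y),((B,N,V,M),Q,R));
Locate _3: it is the '(' at position 17 (the 4th '(' reading left to right).
Query: subtree rooted at _3
_3: subtree_size = 1 + 7
  _4: subtree_size = 1 + 4
    B: subtree_size = 1 + 0
    N: subtree_size = 1 + 0
    V: subtree_size = 1 + 0
    M: subtree_size = 1 + 0
  Q: subtree_size = 1 + 0
  R: subtree_size = 1 + 0
Total subtree size of _3: 8

Answer: 8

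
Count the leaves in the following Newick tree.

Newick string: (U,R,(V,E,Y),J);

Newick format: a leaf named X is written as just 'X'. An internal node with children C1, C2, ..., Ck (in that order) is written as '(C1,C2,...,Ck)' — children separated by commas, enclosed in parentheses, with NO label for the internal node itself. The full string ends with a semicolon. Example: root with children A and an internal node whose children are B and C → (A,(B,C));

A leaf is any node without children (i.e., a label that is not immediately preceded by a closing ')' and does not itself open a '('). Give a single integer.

Newick: (U,R,(V,E,Y),J);
Scan left-to-right; a leaf is any maximal label run not followed by '(':
  pos 1: leaf 'U' → count = 1
  pos 3: leaf 'R' → count = 2
  pos 6: leaf 'V' → count = 3
  pos 8: leaf 'E' → count = 4
  pos 10: leaf 'Y' → count = 5
  pos 13: leaf 'J' → count = 6
Total leaves: 6

Answer: 6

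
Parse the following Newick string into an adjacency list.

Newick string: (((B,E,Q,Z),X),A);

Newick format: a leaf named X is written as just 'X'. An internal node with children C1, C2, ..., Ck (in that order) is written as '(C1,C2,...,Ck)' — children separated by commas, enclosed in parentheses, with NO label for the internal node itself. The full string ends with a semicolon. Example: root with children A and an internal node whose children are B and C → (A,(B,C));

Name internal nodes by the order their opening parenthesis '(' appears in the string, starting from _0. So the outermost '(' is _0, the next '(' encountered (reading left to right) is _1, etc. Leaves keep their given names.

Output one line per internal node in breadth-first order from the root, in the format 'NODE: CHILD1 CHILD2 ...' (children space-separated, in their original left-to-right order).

Answer: _0: _1 A
_1: _2 X
_2: B E Q Z

Derivation:
Input: (((B,E,Q,Z),X),A);
Scanning left-to-right, naming '(' by encounter order:
  pos 0: '(' -> open internal node _0 (depth 1)
  pos 1: '(' -> open internal node _1 (depth 2)
  pos 2: '(' -> open internal node _2 (depth 3)
  pos 10: ')' -> close internal node _2 (now at depth 2)
  pos 13: ')' -> close internal node _1 (now at depth 1)
  pos 16: ')' -> close internal node _0 (now at depth 0)
Total internal nodes: 3
BFS adjacency from root:
  _0: _1 A
  _1: _2 X
  _2: B E Q Z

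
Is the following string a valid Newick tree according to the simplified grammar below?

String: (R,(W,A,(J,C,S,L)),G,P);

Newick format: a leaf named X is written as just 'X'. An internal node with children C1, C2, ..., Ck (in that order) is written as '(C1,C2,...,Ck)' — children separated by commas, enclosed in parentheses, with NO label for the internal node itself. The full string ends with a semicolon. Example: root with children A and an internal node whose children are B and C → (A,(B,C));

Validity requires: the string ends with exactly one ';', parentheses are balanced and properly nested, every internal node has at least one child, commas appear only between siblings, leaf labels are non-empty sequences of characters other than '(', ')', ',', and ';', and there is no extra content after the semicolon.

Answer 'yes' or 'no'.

Input: (R,(W,A,(J,C,S,L)),G,P);
Paren balance: 3 '(' vs 3 ')' OK
Ends with single ';': True
Full parse: OK
Valid: True

Answer: yes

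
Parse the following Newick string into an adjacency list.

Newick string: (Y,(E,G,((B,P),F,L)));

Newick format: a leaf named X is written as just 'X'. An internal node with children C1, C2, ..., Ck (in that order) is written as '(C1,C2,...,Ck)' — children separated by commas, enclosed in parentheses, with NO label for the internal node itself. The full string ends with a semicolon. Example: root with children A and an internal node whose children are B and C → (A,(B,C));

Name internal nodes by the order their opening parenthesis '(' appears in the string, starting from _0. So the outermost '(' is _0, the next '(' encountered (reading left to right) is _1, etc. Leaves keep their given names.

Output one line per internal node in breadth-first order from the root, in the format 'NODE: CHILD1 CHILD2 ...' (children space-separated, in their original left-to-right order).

Answer: _0: Y _1
_1: E G _2
_2: _3 F L
_3: B P

Derivation:
Input: (Y,(E,G,((B,P),F,L)));
Scanning left-to-right, naming '(' by encounter order:
  pos 0: '(' -> open internal node _0 (depth 1)
  pos 3: '(' -> open internal node _1 (depth 2)
  pos 8: '(' -> open internal node _2 (depth 3)
  pos 9: '(' -> open internal node _3 (depth 4)
  pos 13: ')' -> close internal node _3 (now at depth 3)
  pos 18: ')' -> close internal node _2 (now at depth 2)
  pos 19: ')' -> close internal node _1 (now at depth 1)
  pos 20: ')' -> close internal node _0 (now at depth 0)
Total internal nodes: 4
BFS adjacency from root:
  _0: Y _1
  _1: E G _2
  _2: _3 F L
  _3: B P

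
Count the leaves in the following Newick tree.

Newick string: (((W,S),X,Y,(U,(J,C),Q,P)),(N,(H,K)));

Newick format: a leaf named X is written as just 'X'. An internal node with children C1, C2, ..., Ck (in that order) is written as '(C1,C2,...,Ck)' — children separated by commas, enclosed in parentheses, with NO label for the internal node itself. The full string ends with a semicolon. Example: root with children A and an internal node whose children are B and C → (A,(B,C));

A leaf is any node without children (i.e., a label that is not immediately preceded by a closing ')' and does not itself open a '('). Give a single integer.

Answer: 12

Derivation:
Newick: (((W,S),X,Y,(U,(J,C),Q,P)),(N,(H,K)));
Scan left-to-right; a leaf is any maximal label run not followed by '(':
  pos 3: leaf 'W' → count = 1
  pos 5: leaf 'S' → count = 2
  pos 8: leaf 'X' → count = 3
  pos 10: leaf 'Y' → count = 4
  pos 13: leaf 'U' → count = 5
  pos 16: leaf 'J' → count = 6
  pos 18: leaf 'C' → count = 7
  pos 21: leaf 'Q' → count = 8
  pos 23: leaf 'P' → count = 9
  pos 28: leaf 'N' → count = 10
  pos 31: leaf 'H' → count = 11
  pos 33: leaf 'K' → count = 12
Total leaves: 12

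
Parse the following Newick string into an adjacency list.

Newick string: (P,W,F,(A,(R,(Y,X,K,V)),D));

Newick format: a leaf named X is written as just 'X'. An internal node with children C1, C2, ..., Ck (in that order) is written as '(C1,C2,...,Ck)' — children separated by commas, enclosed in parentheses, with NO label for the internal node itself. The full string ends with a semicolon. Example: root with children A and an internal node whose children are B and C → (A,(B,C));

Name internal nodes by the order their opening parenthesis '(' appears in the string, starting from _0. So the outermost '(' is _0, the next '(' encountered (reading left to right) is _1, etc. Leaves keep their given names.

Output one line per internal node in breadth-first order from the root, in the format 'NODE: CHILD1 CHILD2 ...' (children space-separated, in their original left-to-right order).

Input: (P,W,F,(A,(R,(Y,X,K,V)),D));
Scanning left-to-right, naming '(' by encounter order:
  pos 0: '(' -> open internal node _0 (depth 1)
  pos 7: '(' -> open internal node _1 (depth 2)
  pos 10: '(' -> open internal node _2 (depth 3)
  pos 13: '(' -> open internal node _3 (depth 4)
  pos 21: ')' -> close internal node _3 (now at depth 3)
  pos 22: ')' -> close internal node _2 (now at depth 2)
  pos 25: ')' -> close internal node _1 (now at depth 1)
  pos 26: ')' -> close internal node _0 (now at depth 0)
Total internal nodes: 4
BFS adjacency from root:
  _0: P W F _1
  _1: A _2 D
  _2: R _3
  _3: Y X K V

Answer: _0: P W F _1
_1: A _2 D
_2: R _3
_3: Y X K V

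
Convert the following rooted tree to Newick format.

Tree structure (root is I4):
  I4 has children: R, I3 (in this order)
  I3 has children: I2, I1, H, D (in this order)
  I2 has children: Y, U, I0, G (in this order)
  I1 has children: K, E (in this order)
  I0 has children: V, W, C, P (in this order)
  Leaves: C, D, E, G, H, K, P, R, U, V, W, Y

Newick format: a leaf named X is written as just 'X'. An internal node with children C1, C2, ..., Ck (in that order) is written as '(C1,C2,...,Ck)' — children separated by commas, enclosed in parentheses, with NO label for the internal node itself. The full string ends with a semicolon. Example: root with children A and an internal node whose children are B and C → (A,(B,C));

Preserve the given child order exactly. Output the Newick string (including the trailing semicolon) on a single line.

Answer: (R,((Y,U,(V,W,C,P),G),(K,E),H,D));

Derivation:
internal I4 with children ['R', 'I3']
  leaf 'R' → 'R'
  internal I3 with children ['I2', 'I1', 'H', 'D']
    internal I2 with children ['Y', 'U', 'I0', 'G']
      leaf 'Y' → 'Y'
      leaf 'U' → 'U'
      internal I0 with children ['V', 'W', 'C', 'P']
        leaf 'V' → 'V'
        leaf 'W' → 'W'
        leaf 'C' → 'C'
        leaf 'P' → 'P'
      → '(V,W,C,P)'
      leaf 'G' → 'G'
    → '(Y,U,(V,W,C,P),G)'
    internal I1 with children ['K', 'E']
      leaf 'K' → 'K'
      leaf 'E' → 'E'
    → '(K,E)'
    leaf 'H' → 'H'
    leaf 'D' → 'D'
  → '((Y,U,(V,W,C,P),G),(K,E),H,D)'
→ '(R,((Y,U,(V,W,C,P),G),(K,E),H,D))'
Final: (R,((Y,U,(V,W,C,P),G),(K,E),H,D));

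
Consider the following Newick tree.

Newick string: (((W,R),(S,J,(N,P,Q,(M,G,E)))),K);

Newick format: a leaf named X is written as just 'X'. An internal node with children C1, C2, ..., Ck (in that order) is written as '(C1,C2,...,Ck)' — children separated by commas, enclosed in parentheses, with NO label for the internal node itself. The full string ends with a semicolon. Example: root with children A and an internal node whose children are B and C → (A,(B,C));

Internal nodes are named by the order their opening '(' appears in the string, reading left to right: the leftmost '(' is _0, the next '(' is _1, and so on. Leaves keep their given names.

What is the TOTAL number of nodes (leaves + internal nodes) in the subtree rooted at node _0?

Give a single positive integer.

Newick: (((W,R),(S,J,(N,P,Q,(M,G,E)))),K);
Locate _0: it is the '(' at position 0 (the 1st '(' reading left to right).
Query: subtree rooted at _0
_0: subtree_size = 1 + 16
  _1: subtree_size = 1 + 14
    _2: subtree_size = 1 + 2
      W: subtree_size = 1 + 0
      R: subtree_size = 1 + 0
    _3: subtree_size = 1 + 10
      S: subtree_size = 1 + 0
      J: subtree_size = 1 + 0
      _4: subtree_size = 1 + 7
        N: subtree_size = 1 + 0
        P: subtree_size = 1 + 0
        Q: subtree_size = 1 + 0
        _5: subtree_size = 1 + 3
          M: subtree_size = 1 + 0
          G: subtree_size = 1 + 0
          E: subtree_size = 1 + 0
  K: subtree_size = 1 + 0
Total subtree size of _0: 17

Answer: 17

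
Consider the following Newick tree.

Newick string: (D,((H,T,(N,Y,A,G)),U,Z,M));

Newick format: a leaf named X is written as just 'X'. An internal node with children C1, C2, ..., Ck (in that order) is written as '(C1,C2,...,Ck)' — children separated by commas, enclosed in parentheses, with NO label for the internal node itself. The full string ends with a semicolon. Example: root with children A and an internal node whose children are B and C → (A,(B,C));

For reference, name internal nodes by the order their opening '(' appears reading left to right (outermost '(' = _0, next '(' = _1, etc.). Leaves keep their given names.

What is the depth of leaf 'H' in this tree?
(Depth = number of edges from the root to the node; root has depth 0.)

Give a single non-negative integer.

Answer: 3

Derivation:
Newick: (D,((H,T,(N,Y,A,G)),U,Z,M));
Naming internals by '(' encounter order: outermost '(' = _0, next = _1, ...
Query node: H
Path from root: _0 -> _1 -> _2 -> H
Depth of H: 3 (number of edges from root)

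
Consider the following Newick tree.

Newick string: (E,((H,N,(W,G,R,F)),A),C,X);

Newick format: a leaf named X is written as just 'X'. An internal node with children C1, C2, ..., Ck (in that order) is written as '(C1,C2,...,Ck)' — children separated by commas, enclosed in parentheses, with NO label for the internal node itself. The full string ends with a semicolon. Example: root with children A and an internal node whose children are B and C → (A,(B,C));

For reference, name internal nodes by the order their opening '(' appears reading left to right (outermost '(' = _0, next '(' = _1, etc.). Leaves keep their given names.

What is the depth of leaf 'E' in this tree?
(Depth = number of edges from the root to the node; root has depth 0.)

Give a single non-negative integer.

Answer: 1

Derivation:
Newick: (E,((H,N,(W,G,R,F)),A),C,X);
Naming internals by '(' encounter order: outermost '(' = _0, next = _1, ...
Query node: E
Path from root: _0 -> E
Depth of E: 1 (number of edges from root)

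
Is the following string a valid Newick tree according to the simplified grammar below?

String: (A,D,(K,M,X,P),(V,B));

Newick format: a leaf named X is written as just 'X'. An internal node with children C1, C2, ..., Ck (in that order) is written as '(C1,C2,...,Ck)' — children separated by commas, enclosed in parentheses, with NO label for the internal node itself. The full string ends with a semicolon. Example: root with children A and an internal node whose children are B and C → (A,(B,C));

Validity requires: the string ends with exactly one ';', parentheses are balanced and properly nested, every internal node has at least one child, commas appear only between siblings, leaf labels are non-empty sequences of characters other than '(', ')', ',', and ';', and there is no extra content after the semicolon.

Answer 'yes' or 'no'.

Answer: yes

Derivation:
Input: (A,D,(K,M,X,P),(V,B));
Paren balance: 3 '(' vs 3 ')' OK
Ends with single ';': True
Full parse: OK
Valid: True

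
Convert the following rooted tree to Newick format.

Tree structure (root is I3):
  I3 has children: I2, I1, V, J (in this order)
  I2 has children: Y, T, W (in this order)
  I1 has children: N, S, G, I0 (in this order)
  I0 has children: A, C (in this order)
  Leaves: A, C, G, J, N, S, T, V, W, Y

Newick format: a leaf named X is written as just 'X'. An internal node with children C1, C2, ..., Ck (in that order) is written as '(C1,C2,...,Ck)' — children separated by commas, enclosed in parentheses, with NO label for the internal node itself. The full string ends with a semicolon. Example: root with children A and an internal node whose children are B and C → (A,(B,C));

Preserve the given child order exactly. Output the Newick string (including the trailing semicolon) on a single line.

Answer: ((Y,T,W),(N,S,G,(A,C)),V,J);

Derivation:
internal I3 with children ['I2', 'I1', 'V', 'J']
  internal I2 with children ['Y', 'T', 'W']
    leaf 'Y' → 'Y'
    leaf 'T' → 'T'
    leaf 'W' → 'W'
  → '(Y,T,W)'
  internal I1 with children ['N', 'S', 'G', 'I0']
    leaf 'N' → 'N'
    leaf 'S' → 'S'
    leaf 'G' → 'G'
    internal I0 with children ['A', 'C']
      leaf 'A' → 'A'
      leaf 'C' → 'C'
    → '(A,C)'
  → '(N,S,G,(A,C))'
  leaf 'V' → 'V'
  leaf 'J' → 'J'
→ '((Y,T,W),(N,S,G,(A,C)),V,J)'
Final: ((Y,T,W),(N,S,G,(A,C)),V,J);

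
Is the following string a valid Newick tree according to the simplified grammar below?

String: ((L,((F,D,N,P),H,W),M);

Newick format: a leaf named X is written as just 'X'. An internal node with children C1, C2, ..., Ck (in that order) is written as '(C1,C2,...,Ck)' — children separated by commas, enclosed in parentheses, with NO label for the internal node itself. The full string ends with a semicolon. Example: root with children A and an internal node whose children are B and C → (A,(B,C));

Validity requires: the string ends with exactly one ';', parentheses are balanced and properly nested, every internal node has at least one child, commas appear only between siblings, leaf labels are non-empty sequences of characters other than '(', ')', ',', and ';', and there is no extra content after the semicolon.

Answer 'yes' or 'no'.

Input: ((L,((F,D,N,P),H,W),M);
Paren balance: 4 '(' vs 3 ')' MISMATCH
Ends with single ';': True
Full parse: FAILS (expected , or ) at pos 22)
Valid: False

Answer: no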